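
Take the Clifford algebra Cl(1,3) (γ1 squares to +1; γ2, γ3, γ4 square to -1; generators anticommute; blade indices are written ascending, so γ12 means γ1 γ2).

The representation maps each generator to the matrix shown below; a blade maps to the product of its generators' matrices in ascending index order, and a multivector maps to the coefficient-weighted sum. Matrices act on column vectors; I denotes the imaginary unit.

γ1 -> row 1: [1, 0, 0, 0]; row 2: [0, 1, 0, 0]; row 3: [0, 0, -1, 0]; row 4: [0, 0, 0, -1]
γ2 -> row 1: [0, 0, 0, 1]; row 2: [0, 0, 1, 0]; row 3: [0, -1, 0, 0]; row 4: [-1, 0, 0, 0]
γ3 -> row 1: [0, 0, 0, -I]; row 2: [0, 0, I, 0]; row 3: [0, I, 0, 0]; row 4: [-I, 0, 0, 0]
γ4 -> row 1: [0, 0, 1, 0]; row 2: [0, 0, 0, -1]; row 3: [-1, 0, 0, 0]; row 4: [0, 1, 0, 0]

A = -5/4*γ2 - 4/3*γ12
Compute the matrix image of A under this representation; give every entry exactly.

Bivector images (products of the table entries): rho(γ12) = rho(γ1)rho(γ2) = row 1: [0, 0, 0, 1]; row 2: [0, 0, 1, 0]; row 3: [0, 1, 0, 0]; row 4: [1, 0, 0, 0].
M = (-5/4)*rho(γ2) + (-4/3)*rho(γ12), summed entrywise:
Answer: row 1: [0, 0, 0, -31/12]; row 2: [0, 0, -31/12, 0]; row 3: [0, -1/12, 0, 0]; row 4: [-1/12, 0, 0, 0]


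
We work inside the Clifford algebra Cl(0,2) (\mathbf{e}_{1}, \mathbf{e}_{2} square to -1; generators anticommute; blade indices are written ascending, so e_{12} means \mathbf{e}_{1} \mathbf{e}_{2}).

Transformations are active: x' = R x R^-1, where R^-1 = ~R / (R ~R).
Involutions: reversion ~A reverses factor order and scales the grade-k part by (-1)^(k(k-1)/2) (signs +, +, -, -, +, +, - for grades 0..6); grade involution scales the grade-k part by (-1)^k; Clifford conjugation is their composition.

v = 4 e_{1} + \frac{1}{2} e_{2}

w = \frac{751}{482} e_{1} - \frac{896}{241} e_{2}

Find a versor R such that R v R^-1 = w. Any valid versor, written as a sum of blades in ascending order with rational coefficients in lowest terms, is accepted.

Here q(v) = q(w) = -\frac{65}{4}; the classical choice R = v + w = \frac{2679}{482} e_{1} - \frac{1551}{482} e_{2} then realises v -> w under the sandwich.
Answer: \frac{2679}{482} e_{1} - \frac{1551}{482} e_{2}


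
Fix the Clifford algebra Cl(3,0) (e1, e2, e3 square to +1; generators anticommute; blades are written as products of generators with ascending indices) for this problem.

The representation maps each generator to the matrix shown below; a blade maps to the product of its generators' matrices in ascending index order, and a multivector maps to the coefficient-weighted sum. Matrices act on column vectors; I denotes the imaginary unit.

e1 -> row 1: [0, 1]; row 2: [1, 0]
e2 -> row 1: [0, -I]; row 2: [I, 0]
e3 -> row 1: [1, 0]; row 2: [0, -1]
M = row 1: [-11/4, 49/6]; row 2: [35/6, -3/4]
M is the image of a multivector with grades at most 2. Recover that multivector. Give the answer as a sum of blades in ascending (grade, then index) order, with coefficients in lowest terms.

Method: 1, rho(e1), rho(e2), rho(e3) form a trace-orthogonal basis of the 2x2 complex matrices (tr(X Y) = 2 if X = Y, else 0), so M = m0*1 + m1*rho(e1) + m2*rho(e2) + m3*rho(e3) with m0 = tr(M)/2 = -7/4, m1 = tr(M rho(e1))/2 = 7, m2 = tr(M rho(e2))/2 = 7*I/6, m3 = tr(M rho(e3))/2 = -1.
Multiplying table entries, the bivector images are rho(e1 e2) = I*rho(e3), rho(e1 e3) = -I*rho(e2), rho(e2 e3) = I*rho(e1); with real blade coefficients the real parts of m0..m3 are the coefficients of 1, e1, e2, e3 and the imaginary parts give the bivectors (e2 e3: Im m1, e1 e3: -Im m2, e1 e2: Im m3).
Answer: -7/4 + 7*e1 - e3 - 7/6*e1 e3


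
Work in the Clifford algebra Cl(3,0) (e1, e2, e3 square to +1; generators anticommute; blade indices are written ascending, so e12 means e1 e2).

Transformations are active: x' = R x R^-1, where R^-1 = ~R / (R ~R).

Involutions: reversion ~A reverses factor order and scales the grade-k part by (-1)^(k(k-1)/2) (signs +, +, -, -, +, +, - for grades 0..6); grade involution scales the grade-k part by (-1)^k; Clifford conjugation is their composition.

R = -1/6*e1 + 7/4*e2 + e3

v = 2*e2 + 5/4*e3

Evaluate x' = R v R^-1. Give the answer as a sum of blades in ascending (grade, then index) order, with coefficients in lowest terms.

~R = -1/6*e1 + 7/4*e2 + e3, and R ~R = 589/144, so R^-1 = ~R / (589/144).
R v = 19/4 - 1/3*e12 - 5/24*e13 + 3/16*e23
Answer: -12/31*e1 + 64/31*e2 + 133/124*e3


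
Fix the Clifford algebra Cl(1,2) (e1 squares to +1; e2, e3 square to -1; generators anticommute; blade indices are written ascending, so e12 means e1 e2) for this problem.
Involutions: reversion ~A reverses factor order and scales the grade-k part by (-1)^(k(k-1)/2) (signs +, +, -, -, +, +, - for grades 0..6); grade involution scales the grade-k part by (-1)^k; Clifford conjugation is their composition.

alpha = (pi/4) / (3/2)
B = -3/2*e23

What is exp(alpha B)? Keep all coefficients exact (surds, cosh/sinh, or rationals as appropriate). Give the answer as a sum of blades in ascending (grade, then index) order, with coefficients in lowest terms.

B^2 = (-3/2)^2*(e23)^2 = 9/4*(-1) = -9/4 (a basis 2-blade squares to minus the product of its generators' squares).
B^2 = -9/4 — circular case — the even/odd split gives cos and sin: l = 3/2, alpha*l = pi/4, so exp(alpha B) = cos(pi/4) + (sin(pi/4)/(3/2))*B = sqrt(2)/2 + (sqrt(2)/3)*B.
Answer: sqrt(2)/2 - sqrt(2)/2*e23


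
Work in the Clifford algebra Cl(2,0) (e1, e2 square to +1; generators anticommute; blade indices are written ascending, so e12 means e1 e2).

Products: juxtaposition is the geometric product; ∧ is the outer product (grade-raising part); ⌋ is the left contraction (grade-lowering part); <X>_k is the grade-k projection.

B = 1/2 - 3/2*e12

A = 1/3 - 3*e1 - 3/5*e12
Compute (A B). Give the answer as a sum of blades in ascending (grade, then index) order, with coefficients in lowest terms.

step 1: -11/15 - 3/2*e1 + 9/2*e2 - 4/5*e12
Answer: -11/15 - 3/2*e1 + 9/2*e2 - 4/5*e12


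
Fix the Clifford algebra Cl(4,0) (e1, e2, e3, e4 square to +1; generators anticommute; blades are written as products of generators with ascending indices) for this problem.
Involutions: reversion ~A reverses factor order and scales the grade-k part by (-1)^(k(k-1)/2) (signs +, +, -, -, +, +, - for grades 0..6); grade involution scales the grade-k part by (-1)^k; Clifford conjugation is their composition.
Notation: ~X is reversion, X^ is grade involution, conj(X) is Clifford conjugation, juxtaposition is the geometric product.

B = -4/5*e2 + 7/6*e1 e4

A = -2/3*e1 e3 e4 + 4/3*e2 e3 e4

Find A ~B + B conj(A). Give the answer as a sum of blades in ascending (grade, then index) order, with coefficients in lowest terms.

first term: 7/9*e3 - 16/15*e3 e4 + 14/9*e1 e2 e3 + 8/15*e1 e2 e3 e4
second term: -7/9*e3 - 16/15*e3 e4 + 14/9*e1 e2 e3 - 8/15*e1 e2 e3 e4
Answer: -32/15*e3 e4 + 28/9*e1 e2 e3


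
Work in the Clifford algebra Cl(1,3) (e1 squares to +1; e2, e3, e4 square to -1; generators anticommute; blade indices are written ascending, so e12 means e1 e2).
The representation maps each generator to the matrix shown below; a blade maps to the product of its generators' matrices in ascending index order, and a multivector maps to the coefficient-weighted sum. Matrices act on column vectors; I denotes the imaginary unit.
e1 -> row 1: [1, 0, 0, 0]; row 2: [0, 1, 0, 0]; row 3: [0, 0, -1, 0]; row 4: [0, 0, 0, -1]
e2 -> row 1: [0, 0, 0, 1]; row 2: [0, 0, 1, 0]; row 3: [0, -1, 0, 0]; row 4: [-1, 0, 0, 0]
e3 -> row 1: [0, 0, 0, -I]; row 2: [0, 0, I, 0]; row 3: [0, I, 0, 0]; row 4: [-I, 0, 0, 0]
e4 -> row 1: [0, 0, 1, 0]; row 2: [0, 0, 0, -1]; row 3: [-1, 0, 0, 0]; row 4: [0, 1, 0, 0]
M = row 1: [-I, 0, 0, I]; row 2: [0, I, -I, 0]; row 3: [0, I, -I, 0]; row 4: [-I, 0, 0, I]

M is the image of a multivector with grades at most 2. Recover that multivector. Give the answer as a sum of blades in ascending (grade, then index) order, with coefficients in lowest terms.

Method: the blade images are trace-orthogonal — tr(rho(e_A) rho(e_B)^-1) = 4 if A = B and 0 otherwise — and rho(e_A)^-1 = (e_A)^2 * rho(e_A) with (e_A)^2 = +1 or -1, so the coefficient of e_A in the preimage is (e_A)^2 * tr(M rho(e_A))/4.
Nonzero projections over blades of grade <= 2: e13: (e13)^2 = +1, tr(M rho(e13)) = -4, coefficient -1; e23: (e23)^2 = -1, tr(M rho(e23)) = -4, coefficient 1. Every other blade of grade <= 2 projects to 0.
Answer: -e13 + e23


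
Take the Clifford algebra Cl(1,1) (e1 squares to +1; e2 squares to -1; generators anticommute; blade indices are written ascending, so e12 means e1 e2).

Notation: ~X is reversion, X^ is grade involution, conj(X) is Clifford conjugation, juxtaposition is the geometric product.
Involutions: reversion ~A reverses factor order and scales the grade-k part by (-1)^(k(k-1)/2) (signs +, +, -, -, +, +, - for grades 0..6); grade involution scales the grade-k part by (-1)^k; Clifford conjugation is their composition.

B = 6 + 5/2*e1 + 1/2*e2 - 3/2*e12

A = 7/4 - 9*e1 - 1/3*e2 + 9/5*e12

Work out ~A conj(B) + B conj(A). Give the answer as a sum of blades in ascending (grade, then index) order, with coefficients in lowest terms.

first term: 452/15 - 2391/40*e1 - 167/8*e2 - 541/120*e12
second term: 533/15 + 2319/40*e1 + 95/8*e2 - 2051/120*e12
Answer: 197/3 - 9/5*e1 - 9*e2 - 108/5*e12


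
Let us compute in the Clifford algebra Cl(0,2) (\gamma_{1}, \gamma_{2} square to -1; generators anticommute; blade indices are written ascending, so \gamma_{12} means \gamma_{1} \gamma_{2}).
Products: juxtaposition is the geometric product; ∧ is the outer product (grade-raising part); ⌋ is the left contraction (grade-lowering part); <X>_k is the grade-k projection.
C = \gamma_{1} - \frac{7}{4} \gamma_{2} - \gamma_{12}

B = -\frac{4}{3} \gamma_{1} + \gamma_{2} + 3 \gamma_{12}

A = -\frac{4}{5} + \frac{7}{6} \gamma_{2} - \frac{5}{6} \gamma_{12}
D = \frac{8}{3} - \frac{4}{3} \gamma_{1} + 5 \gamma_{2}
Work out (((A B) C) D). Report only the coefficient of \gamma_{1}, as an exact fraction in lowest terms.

step 1: \frac{4}{3} + \frac{27}{5} \gamma_{1} + \frac{14}{45} \gamma_{2} - \frac{38}{45} \gamma_{12}
step 2: -\frac{57}{10} - \frac{41}{90} \gamma_{1} + \frac{20}{9} \gamma_{2} - \frac{1997}{180} \gamma_{12}
step 3: -\frac{3634}{135} + \frac{33403}{540} \gamma_{1} - \frac{2101}{270} \gamma_{2} - \frac{289}{10} \gamma_{12}
Answer: \frac{33403}{540}


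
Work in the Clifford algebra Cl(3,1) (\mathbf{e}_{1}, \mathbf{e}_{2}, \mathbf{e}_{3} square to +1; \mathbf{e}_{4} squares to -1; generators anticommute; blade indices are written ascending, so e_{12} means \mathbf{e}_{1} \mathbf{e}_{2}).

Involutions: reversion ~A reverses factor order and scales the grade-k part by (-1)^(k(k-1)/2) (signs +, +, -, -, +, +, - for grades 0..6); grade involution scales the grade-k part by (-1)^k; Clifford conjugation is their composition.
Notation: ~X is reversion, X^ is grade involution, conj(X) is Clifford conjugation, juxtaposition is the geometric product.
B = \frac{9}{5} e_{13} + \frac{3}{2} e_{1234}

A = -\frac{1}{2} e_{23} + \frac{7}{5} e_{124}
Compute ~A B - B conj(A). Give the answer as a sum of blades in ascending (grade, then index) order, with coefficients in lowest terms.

first term: \frac{21}{10} e_{3} + \frac{9}{10} e_{12} - \frac{3}{4} e_{14} + \frac{63}{25} e_{234}
second term: \frac{21}{10} e_{3} - \frac{9}{10} e_{12} - \frac{3}{4} e_{14} + \frac{63}{25} e_{234}
Answer: \frac{9}{5} e_{12}


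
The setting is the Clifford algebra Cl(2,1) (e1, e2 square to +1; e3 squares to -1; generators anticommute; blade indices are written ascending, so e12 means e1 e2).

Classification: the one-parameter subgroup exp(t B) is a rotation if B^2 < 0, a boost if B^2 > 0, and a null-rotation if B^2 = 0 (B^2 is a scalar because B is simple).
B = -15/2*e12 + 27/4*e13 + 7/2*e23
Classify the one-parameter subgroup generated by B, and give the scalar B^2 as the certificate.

B^2 term by term: the squares give (-15/2)^2*(e12)^2 + (27/4)^2*(e13)^2 + (7/2)^2*(e23)^2 = 225/4*(-1) + 729/16*(+1) + 49/4*(+1) = 25/16 (each basis 2-blade squares to minus the product of its generators' squares); cross terms between blades sharing an index anticommute and cancel. So B^2 = 25/16.
Answer: boost, certificate B^2 = 25/16. No conjugation can change B^2 = 25/16; the sign gives the class.


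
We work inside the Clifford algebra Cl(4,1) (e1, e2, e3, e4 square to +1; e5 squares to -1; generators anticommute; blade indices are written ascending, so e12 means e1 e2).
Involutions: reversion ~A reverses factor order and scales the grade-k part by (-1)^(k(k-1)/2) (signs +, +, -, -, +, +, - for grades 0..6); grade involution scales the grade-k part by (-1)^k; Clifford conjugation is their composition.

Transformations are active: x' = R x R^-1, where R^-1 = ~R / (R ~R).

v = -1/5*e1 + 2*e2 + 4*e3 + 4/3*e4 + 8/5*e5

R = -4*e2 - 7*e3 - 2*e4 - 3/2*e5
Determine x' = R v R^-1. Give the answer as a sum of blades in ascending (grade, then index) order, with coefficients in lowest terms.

~R = -4*e2 - 7*e3 - 2*e4 - 3/2*e5, and R ~R = 267/4, so R^-1 = ~R / (267/4).
R v = -544/15 - 4/5*e12 - 7/5*e13 - 2/5*e14 - 3/10*e15 - 2*e23 - 4/3*e24 - 17/5*e25 - 4/3*e34 - 26/5*e35 - 6/5*e45
Answer: 1/5*e1 + 9398/4005*e2 + 14444/4005*e3 + 3364/4005*e4 + 8/267*e5


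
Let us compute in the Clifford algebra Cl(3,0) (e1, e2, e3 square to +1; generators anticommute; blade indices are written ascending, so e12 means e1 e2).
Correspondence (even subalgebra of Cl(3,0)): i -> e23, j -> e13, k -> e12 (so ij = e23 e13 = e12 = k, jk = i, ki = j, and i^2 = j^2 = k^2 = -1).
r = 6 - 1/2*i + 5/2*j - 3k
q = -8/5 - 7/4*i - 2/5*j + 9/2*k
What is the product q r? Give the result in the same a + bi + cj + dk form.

In blades: q = -8/5 + 9/2*e12 - 2/5*e13 - 7/4*e23, r = 6 - 3*e12 + 5/2*e13 - 1/2*e23.
Distribute q over r term by term (generator squares from the signature, products reordered to ascending indices): (-8/5)*r = -48/5 + 24/5*e12 - 4*e13 + 4/5*e23; (9/2*e12)*r = 27/2 + 27*e12 - 9/4*e13 - 45/4*e23; (-2/5*e13)*r = 1 - 1/5*e12 - 12/5*e13 + 6/5*e23; (-7/4*e23)*r = -7/8 - 35/8*e12 - 21/4*e13 - 21/2*e23.
Sum: 161/40 + 1089/40*e12 - 139/10*e13 - 79/4*e23; translating back through the correspondence:
Answer: 161/40 - 79/4*i - 139/10*j + 1089/40*k


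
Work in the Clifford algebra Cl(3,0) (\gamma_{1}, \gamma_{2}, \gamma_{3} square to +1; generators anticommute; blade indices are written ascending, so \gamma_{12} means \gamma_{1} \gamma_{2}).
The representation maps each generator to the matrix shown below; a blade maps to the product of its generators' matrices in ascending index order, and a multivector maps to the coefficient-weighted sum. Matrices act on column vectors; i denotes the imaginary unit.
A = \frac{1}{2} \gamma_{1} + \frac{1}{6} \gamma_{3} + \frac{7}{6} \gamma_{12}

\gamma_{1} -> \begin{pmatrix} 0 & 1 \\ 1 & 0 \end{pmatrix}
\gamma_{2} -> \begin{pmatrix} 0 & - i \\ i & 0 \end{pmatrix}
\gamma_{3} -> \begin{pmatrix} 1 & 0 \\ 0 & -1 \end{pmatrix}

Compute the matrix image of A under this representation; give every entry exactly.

Bivector images (products of the table entries): rho(\gamma_{12}) = rho(\gamma_{1})rho(\gamma_{2}) = \begin{pmatrix} i & 0 \\ 0 & - i \end{pmatrix}.
M = (\frac{1}{2})*rho(\gamma_{1}) + (\frac{1}{6})*rho(\gamma_{3}) + (\frac{7}{6})*rho(\gamma_{12}), summed entrywise:
Answer: \begin{pmatrix} \frac{1}{6} + \frac{7 i}{6} & \frac{1}{2} \\ \frac{1}{2} & - \frac{1}{6} - \frac{7 i}{6} \end{pmatrix}


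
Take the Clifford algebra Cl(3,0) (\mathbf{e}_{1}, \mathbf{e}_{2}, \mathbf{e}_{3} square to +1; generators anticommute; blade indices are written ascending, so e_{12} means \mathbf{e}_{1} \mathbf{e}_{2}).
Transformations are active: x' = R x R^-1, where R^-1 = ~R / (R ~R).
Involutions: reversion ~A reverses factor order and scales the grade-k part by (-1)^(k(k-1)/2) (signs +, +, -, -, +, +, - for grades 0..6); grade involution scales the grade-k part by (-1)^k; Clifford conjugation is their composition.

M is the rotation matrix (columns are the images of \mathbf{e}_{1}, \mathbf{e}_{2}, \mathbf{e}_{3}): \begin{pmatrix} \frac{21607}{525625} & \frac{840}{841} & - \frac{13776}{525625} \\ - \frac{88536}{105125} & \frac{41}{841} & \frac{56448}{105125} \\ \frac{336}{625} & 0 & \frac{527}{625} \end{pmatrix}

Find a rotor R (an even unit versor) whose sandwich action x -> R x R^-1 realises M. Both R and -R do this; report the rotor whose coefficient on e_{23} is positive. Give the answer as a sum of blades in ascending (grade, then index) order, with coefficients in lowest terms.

Method: write R = a + b12*e_{12} + b13*e_{13} + b23*e_{23} with a^2 + b12^2 + b13^2 + b23^2 = 1 (so R^-1 = ~R). Expanding the columns R e_j ~R gives tr M = 4a^2 - 1 and, from the antisymmetric part, M21 - M12 = -4a*b12, M13 - M31 = 4a*b13, M32 - M23 = -4a*b23.
Here tr M = \frac{490439}{525625}, so a^2 = (1 + tr M)/4 = \frac{254016}{525625} and a = ±\frac{504}{725}. Taking a = \frac{504}{725}: M21 - M12 = -\frac{193536}{105125}, M13 - M31 = -\frac{296352}{525625}, M32 - M23 = -\frac{56448}{105125}, giving b12 = \frac{96}{145}, b13 = -\frac{147}{725}, b23 = \frac{28}{145}, i.e. R = \frac{504}{725} + \frac{96}{145} e_{12} - \frac{147}{725} e_{13} + \frac{28}{145} e_{23}.
Its e_{23} coefficient is already positive.
Answer: \frac{504}{725} + \frac{96}{145} e_{12} - \frac{147}{725} e_{13} + \frac{28}{145} e_{23}. Note: both R and -R realise this M (trace \frac{490439}{525625}); the covering map identifies them, and the e_{23}-coefficient sign is the tie-breaker.


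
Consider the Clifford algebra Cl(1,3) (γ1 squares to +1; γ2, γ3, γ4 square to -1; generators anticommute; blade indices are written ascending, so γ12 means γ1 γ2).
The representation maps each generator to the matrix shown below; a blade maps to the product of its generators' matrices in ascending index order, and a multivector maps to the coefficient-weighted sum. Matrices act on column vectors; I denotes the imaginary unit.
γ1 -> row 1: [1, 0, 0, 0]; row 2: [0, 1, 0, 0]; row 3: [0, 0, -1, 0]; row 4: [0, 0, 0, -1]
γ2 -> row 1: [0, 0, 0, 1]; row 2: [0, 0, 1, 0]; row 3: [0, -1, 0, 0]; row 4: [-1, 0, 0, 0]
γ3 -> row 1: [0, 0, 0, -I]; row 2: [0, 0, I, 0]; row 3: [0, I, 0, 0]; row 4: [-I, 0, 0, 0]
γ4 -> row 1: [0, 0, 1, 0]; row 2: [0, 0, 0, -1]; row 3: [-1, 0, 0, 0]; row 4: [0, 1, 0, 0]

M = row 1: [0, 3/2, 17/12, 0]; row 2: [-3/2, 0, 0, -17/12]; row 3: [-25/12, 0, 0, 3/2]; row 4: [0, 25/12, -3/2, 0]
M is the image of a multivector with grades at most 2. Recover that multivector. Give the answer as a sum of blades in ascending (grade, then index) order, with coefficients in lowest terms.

Method: the blade images are trace-orthogonal — tr(rho(e_A) rho(e_B)^-1) = 4 if A = B and 0 otherwise — and rho(e_A)^-1 = (e_A)^2 * rho(e_A) with (e_A)^2 = +1 or -1, so the coefficient of e_A in the preimage is (e_A)^2 * tr(M rho(e_A))/4.
Nonzero projections over blades of grade <= 2: γ4: (γ4)^2 = -1, tr(M rho(γ4)) = -7, coefficient 7/4; γ14: (γ14)^2 = +1, tr(M rho(γ14)) = -4/3, coefficient -1/3; γ24: (γ24)^2 = -1, tr(M rho(γ24)) = -6, coefficient 3/2. Every other blade of grade <= 2 projects to 0.
Answer: 7/4*γ4 - 1/3*γ14 + 3/2*γ24


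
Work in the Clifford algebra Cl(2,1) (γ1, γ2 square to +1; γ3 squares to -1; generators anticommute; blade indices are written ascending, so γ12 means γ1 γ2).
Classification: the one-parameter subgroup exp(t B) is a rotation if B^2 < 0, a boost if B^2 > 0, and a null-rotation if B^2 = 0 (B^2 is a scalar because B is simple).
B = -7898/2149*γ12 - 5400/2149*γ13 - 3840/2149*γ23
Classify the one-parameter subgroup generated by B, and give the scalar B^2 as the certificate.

B^2 term by term: the squares give (-7898/2149)^2*(γ12)^2 + (-5400/2149)^2*(γ13)^2 + (-3840/2149)^2*(γ23)^2 = 62378404/4618201*(-1) + 29160000/4618201*(+1) + 14745600/4618201*(+1) = -4 (each basis 2-blade squares to minus the product of its generators' squares); cross terms between blades sharing an index anticommute and cancel. So B^2 = -4.
Answer: rotation, certificate B^2 = -4. The class reads off the invariant scalar -4 directly.


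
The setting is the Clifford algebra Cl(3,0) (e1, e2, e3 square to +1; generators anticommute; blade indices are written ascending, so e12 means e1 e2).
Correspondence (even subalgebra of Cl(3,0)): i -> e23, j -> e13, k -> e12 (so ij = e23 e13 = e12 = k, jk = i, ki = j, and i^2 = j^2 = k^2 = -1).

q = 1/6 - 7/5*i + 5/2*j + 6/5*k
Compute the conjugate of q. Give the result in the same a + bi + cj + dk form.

In blades: q = 1/6 + 6/5*e12 + 5/2*e13 - 7/5*e23.
Quaternion conjugation is reversion on the even subalgebra: the scalar is fixed and every grade-2 blade flips sign, giving 1/6 - 6/5*e12 - 5/2*e13 + 7/5*e23; translating back:
Answer: 1/6 + 7/5*i - 5/2*j - 6/5*k


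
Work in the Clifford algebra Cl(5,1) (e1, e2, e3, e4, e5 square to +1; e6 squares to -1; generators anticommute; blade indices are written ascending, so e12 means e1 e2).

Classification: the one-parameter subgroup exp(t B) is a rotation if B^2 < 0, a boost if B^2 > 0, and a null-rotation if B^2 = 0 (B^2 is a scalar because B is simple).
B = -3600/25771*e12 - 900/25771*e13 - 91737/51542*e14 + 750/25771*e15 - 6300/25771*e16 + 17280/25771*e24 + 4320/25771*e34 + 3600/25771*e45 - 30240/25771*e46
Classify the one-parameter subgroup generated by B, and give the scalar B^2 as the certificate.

B^2 term by term: the squares give (-3600/25771)^2*(e12)^2 + (-900/25771)^2*(e13)^2 + (-91737/51542)^2*(e14)^2 + (750/25771)^2*(e15)^2 + (-6300/25771)^2*(e16)^2 + (17280/25771)^2*(e24)^2 + (4320/25771)^2*(e34)^2 + (3600/25771)^2*(e45)^2 + (-30240/25771)^2*(e46)^2 = 12960000/664144441*(-1) + 810000/664144441*(-1) + 8415677169/2656577764*(-1) + 562500/664144441*(-1) + 39690000/664144441*(+1) + 298598400/664144441*(-1) + 18662400/664144441*(-1) + 12960000/664144441*(-1) + 914457600/664144441*(+1) = -9/4 (each basis 2-blade squares to minus the product of its generators' squares); cross terms between blades sharing an index anticommute and cancel; the commuting (index-disjoint) pairs give grade-4 terms 2*c*c'*(blade product), which cancel blade by blade — e1234: -31104000/664144441 + 31104000/664144441 = 0; e1245: -25920000/664144441 + 25920000/664144441 = 0; e1246: 217728000/664144441 - 217728000/664144441 = 0; e1345: -6480000/664144441 + 6480000/664144441 = 0; e1346: 54432000/664144441 - 54432000/664144441 = 0; e1456: 45360000/664144441 - 45360000/664144441 = 0 — confirming B is simple. So B^2 = -9/4.
Answer: rotation, certificate B^2 = -9/4. Because -9/4 is invariant under every versor sandwich, the classification follows from its sign alone.


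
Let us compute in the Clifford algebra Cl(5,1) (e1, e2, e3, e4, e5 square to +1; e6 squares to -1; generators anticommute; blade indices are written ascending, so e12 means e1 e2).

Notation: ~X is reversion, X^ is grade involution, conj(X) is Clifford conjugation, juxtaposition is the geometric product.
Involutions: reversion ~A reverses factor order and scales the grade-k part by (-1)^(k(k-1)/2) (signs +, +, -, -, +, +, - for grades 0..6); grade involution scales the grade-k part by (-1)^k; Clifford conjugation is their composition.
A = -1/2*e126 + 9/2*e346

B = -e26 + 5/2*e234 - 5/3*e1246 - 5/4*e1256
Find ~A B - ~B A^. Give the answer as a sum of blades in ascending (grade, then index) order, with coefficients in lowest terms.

first term: -1/2*e1 + 5/6*e4 + 5/8*e5 - 45/4*e26 + 15/2*e123 + 9/2*e234 - 5/4*e1346 + 45/8*e12345
second term: 1/2*e1 - 5/6*e4 - 5/8*e5 - 45/4*e26 + 15/2*e123 + 9/2*e234 + 5/4*e1346 - 45/8*e12345
Answer: -e1 + 5/3*e4 + 5/4*e5 - 5/2*e1346 + 45/4*e12345


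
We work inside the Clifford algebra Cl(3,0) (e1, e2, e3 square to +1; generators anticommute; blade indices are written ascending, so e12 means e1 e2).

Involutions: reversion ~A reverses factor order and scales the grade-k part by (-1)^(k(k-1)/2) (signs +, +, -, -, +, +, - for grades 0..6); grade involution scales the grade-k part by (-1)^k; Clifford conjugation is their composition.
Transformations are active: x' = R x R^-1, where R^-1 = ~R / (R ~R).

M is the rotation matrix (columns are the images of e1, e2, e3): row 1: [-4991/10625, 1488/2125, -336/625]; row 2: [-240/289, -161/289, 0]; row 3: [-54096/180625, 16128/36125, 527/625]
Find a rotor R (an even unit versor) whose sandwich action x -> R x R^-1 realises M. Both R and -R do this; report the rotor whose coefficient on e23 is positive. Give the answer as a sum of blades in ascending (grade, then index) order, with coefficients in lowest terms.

Method: write R = a + b12*e12 + b13*e13 + b23*e23 with a^2 + b12^2 + b13^2 + b23^2 = 1 (so R^-1 = ~R). Expanding the columns R e_j ~R gives tr M = 4a^2 - 1 and, from the antisymmetric part, M21 - M12 = -4a*b12, M13 - M31 = 4a*b13, M32 - M23 = -4a*b23.
Here tr M = -33169/180625, so a^2 = (1 + tr M)/4 = 36864/180625 and a = ±192/425. Taking a = 192/425: M21 - M12 = -55296/36125, M13 - M31 = -43008/180625, M32 - M23 = 16128/36125, giving b12 = 72/85, b13 = -56/425, b23 = -21/85, i.e. R = 192/425 + 72/85*e12 - 56/425*e13 - 21/85*e23.
Its e23 coefficient is negative, so report the other preimage -R.
Answer: -192/425 - 72/85*e12 + 56/425*e13 + 21/85*e23. Why the constraint matters: R and -R act identically through the sandwich — M has trace -33169/180625 either way — so only the sign condition on e23 picks one of the two preimages.


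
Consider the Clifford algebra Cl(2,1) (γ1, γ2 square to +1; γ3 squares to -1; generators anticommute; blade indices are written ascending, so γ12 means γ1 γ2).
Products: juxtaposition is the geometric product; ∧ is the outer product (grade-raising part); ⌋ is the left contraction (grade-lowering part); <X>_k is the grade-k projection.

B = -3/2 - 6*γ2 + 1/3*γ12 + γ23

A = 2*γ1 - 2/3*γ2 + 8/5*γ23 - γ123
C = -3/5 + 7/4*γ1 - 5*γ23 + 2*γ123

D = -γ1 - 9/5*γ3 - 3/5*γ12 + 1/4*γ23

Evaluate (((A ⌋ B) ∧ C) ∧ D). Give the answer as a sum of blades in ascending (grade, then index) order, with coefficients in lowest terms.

step 1: 28/5 + 2/9*γ1 + 2/3*γ2 - 2/3*γ3
step 2: -84/25 + 29/3*γ1 - 2/5*γ2 + 2/5*γ3 - 7/6*γ12 + 7/6*γ13 - 28*γ23 + 454/45*γ123
step 3: 84/25*γ1 + 756/125*γ3 + 202/125*γ12 - 17*γ13 - 3/25*γ23 + 9683/300*γ123
Answer: 84/25*γ1 + 756/125*γ3 + 202/125*γ12 - 17*γ13 - 3/25*γ23 + 9683/300*γ123


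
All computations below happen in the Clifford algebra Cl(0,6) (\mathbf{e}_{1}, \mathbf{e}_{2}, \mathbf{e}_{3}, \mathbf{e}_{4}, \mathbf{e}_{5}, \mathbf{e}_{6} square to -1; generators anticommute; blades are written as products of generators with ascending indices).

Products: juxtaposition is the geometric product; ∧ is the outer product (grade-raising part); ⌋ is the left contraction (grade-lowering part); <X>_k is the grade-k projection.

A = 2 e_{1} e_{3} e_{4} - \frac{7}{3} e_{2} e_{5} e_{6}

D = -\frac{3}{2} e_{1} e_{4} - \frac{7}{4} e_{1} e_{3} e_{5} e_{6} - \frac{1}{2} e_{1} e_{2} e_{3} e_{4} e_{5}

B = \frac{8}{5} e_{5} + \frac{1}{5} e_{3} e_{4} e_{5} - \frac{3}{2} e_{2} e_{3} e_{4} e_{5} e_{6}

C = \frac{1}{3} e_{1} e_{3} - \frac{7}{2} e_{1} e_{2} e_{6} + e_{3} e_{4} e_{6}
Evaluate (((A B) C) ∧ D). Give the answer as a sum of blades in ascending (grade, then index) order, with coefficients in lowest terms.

step 1: -\frac{2}{5} e_{1} e_{5} - \frac{56}{15} e_{2} e_{6} + \frac{7}{2} e_{3} e_{4} + 3 e_{1} e_{2} e_{5} e_{6} + \frac{16}{5} e_{1} e_{3} e_{4} e_{5} - \frac{7}{15} e_{2} e_{3} e_{4} e_{6}
step 2: -\frac{196}{15} e_{1} - \frac{7}{15} e_{2} - \frac{21}{2} e_{5} - \frac{7}{2} e_{6} + \frac{7}{6} e_{1} e_{4} + \frac{2}{15} e_{3} e_{5} - \frac{16}{15} e_{4} e_{5} - \frac{49}{30} e_{1} e_{3} e_{4} - \frac{16}{5} e_{1} e_{5} e_{6} + \frac{56}{15} e_{2} e_{3} e_{4} - \frac{7}{5} e_{2} e_{5} e_{6} + \frac{56}{45} e_{1} e_{2} e_{3} e_{6} + \frac{7}{45} e_{1} e_{2} e_{4} e_{6} + e_{2} e_{3} e_{5} e_{6} - 3 e_{1} e_{2} e_{3} e_{4} e_{5} - \frac{49}{4} e_{1} e_{2} e_{3} e_{4} e_{6} - \frac{2}{5} e_{1} e_{3} e_{4} e_{5} e_{6} + \frac{56}{5} e_{2} e_{3} e_{4} e_{5} e_{6}
step 3: -\frac{7}{10} e_{1} e_{2} e_{4} + \frac{63}{4} e_{1} e_{4} e_{5} + \frac{21}{4} e_{1} e_{4} e_{6} + \frac{1}{5} e_{1} e_{3} e_{4} e_{5} - \frac{49}{60} e_{1} e_{2} e_{3} e_{5} e_{6} - \frac{21}{10} e_{1} e_{2} e_{4} e_{5} e_{6} - \frac{13}{4} e_{1} e_{2} e_{3} e_{4} e_{5} e_{6}
Answer: -\frac{7}{10} e_{1} e_{2} e_{4} + \frac{63}{4} e_{1} e_{4} e_{5} + \frac{21}{4} e_{1} e_{4} e_{6} + \frac{1}{5} e_{1} e_{3} e_{4} e_{5} - \frac{49}{60} e_{1} e_{2} e_{3} e_{5} e_{6} - \frac{21}{10} e_{1} e_{2} e_{4} e_{5} e_{6} - \frac{13}{4} e_{1} e_{2} e_{3} e_{4} e_{5} e_{6}


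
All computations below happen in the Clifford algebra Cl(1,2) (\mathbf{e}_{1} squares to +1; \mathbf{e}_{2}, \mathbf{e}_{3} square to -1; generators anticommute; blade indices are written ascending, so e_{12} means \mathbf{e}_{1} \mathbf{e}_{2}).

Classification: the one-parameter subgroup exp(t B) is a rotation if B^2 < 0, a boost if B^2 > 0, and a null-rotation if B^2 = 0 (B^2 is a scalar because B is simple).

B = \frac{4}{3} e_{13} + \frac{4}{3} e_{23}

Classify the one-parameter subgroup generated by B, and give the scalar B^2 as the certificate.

B^2 term by term: the squares give (\frac{4}{3})^2*(e_{13})^2 + (\frac{4}{3})^2*(e_{23})^2 = \frac{16}{9}*(+1) + \frac{16}{9}*(-1) = 0 (each basis 2-blade squares to minus the product of its generators' squares); cross terms between blades sharing an index anticommute and cancel. So B^2 = 0.
Answer: null-rotation, certificate B^2 = 0. Because 0 is invariant under every versor sandwich, the classification follows from its sign alone.


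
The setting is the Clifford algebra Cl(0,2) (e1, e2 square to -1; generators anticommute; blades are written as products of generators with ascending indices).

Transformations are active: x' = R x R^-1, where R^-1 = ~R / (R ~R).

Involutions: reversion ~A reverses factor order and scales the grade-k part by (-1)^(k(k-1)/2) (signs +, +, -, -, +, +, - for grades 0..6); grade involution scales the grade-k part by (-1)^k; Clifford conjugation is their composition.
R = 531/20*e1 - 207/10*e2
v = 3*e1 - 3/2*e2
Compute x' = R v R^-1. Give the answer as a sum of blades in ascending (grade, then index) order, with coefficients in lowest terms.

~R = 531/20*e1 - 207/10*e2, and R ~R = -453357/400, so R^-1 = ~R / (-453357/400).
R v = -1107/10 + 891/40*e1 e2
Answer: 12237/5597*e1 - 28473/11194*e2


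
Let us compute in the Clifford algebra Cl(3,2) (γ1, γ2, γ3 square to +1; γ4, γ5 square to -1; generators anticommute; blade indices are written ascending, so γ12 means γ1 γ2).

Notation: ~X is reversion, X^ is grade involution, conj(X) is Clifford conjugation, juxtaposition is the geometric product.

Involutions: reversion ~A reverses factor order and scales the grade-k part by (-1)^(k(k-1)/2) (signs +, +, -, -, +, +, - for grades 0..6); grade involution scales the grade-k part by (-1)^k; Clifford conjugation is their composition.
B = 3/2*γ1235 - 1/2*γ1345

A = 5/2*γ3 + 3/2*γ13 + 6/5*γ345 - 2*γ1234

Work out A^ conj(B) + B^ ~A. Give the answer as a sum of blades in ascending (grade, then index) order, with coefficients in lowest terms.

first term: 3/5*γ1 + 5/4*γ25 - 9/4*γ45 + 9/5*γ124 - 15/4*γ125 - 5/4*γ145
second term: -3/5*γ1 - 5/4*γ25 + 9/4*γ45 + 9/5*γ124 - 15/4*γ125 - 5/4*γ145
Answer: 18/5*γ124 - 15/2*γ125 - 5/2*γ145


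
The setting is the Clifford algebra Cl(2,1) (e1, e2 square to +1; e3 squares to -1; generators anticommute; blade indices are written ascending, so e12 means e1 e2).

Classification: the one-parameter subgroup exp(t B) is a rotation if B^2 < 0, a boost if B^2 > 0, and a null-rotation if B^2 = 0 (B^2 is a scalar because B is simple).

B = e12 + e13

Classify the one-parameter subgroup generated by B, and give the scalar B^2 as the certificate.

B^2 term by term: the squares give (1)^2*(e12)^2 + (1)^2*(e13)^2 = 1*(-1) + 1*(+1) = 0 (each basis 2-blade squares to minus the product of its generators' squares); cross terms between blades sharing an index anticommute and cancel. So B^2 = 0.
Answer: null-rotation, certificate B^2 = 0. One invariant decides it: the square 0 survives every conjugation, and its sign is exactly the classification.


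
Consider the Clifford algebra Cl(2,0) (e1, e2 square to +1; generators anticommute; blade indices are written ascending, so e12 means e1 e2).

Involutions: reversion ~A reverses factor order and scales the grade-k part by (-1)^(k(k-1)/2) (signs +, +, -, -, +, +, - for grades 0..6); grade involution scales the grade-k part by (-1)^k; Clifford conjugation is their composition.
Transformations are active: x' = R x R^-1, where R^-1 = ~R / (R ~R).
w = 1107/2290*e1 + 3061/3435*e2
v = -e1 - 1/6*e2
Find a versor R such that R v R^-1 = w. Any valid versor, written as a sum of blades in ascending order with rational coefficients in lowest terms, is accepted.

Equal squares first: v^2 = w^2 = 37/36. Then v + w = -1183/2290*e1 + 1659/2290*e2 is a versor taking v to w, provided it is invertible.
Answer: -1183/2290*e1 + 1659/2290*e2


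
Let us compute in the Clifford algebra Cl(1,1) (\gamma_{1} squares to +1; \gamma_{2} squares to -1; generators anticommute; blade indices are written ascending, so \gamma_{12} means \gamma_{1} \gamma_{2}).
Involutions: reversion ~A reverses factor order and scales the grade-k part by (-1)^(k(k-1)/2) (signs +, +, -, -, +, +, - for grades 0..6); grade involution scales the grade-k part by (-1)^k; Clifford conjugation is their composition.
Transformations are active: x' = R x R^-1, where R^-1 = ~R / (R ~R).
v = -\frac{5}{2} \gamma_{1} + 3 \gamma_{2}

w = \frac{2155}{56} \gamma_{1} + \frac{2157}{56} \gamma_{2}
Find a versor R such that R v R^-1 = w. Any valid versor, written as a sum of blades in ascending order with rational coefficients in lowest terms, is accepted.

Here q(v) = q(w) = -\frac{11}{4}; the classical choice R = v + w = \frac{2015}{56} \gamma_{1} + \frac{2325}{56} \gamma_{2} then realises v -> w under the sandwich.
Answer: \frac{2015}{56} \gamma_{1} + \frac{2325}{56} \gamma_{2}


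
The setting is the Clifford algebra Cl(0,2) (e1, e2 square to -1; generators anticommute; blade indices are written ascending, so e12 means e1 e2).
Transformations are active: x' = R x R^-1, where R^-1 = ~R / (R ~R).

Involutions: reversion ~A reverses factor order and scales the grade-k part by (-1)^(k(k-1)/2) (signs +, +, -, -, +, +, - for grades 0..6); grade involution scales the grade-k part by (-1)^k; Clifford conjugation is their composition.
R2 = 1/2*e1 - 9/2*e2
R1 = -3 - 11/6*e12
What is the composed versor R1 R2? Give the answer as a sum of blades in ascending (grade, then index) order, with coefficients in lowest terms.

Distribute over the terms of R1 (each basis-blade product reordered to ascending indices, repeated generators contracted through their squares):
(-3) R2 = -3/2*e1 + 27/2*e2
(-11/6*e12) R2 = -33/4*e1 - 11/12*e2
Summing the partial products and collecting blades:
Answer: -39/4*e1 + 151/12*e2


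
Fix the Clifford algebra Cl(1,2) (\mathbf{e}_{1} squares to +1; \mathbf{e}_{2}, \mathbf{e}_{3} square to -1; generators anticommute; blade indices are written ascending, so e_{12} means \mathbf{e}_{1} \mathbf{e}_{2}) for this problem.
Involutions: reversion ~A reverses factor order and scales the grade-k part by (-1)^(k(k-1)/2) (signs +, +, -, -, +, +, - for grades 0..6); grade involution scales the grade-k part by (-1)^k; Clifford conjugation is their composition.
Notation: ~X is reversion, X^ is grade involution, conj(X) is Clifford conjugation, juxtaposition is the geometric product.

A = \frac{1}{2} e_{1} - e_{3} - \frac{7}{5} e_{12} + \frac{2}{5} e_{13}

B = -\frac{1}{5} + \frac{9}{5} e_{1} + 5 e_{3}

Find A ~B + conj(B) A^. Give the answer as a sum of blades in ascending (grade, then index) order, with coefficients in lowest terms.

first term: \frac{59}{10} - \frac{21}{10} e_{1} + \frac{63}{25} e_{2} - \frac{13}{25} e_{3} + \frac{7}{25} e_{12} + \frac{211}{50} e_{13} - 7 e_{123}
second term: \frac{59}{10} - \frac{19}{10} e_{1} + \frac{63}{25} e_{2} - \frac{23}{25} e_{3} + \frac{7}{25} e_{12} - \frac{219}{50} e_{13} + 7 e_{123}
Answer: \frac{59}{5} - 4 e_{1} + \frac{126}{25} e_{2} - \frac{36}{25} e_{3} + \frac{14}{25} e_{12} - \frac{4}{25} e_{13}


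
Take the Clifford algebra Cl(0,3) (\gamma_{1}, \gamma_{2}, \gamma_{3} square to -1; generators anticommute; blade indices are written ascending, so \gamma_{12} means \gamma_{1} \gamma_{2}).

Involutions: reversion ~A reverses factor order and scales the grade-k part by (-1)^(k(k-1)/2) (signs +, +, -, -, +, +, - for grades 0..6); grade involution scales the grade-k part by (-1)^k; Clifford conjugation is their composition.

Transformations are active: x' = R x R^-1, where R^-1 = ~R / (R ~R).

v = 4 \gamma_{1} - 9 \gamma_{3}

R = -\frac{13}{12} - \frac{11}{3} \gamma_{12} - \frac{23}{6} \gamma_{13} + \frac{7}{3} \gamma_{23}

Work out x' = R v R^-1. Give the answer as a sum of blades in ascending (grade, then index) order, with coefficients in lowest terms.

~R = -\frac{13}{12} + \frac{11}{3} \gamma_{12} + \frac{23}{6} \gamma_{13} - \frac{7}{3} \gamma_{23}, and R ~R = \frac{5005}{144}, so R^-1 = ~R / (\frac{5005}{144}).
R v = -\frac{233}{6} \gamma_{1} + \frac{19}{3} \gamma_{2} - \frac{67}{12} \gamma_{3} + \frac{127}{3} \gamma_{123}
Answer: \frac{20544}{5005} \gamma_{1} + \frac{8952}{1001} \gamma_{2} + \frac{2083}{5005} \gamma_{3}


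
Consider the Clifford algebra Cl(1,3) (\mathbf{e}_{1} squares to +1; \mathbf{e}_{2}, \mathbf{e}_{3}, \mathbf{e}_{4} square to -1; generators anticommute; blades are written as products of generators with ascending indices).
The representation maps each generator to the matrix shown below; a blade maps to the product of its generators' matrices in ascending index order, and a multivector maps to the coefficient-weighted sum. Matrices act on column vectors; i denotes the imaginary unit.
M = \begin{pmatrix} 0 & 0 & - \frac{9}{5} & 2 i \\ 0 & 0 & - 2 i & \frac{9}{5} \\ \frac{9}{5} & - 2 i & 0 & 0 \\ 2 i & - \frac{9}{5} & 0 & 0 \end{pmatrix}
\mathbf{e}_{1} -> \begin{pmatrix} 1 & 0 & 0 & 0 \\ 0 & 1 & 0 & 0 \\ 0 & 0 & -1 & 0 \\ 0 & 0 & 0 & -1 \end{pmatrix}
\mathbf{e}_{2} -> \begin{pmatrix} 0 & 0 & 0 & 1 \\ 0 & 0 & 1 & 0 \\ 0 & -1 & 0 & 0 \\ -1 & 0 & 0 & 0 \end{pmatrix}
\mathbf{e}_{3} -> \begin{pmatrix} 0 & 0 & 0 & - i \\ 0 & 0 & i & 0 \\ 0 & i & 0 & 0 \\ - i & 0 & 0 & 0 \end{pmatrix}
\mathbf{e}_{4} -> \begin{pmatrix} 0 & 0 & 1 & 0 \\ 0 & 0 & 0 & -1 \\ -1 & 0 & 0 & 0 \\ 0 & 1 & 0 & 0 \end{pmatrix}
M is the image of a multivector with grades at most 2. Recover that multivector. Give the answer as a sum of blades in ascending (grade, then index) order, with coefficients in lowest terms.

Method: the blade images are trace-orthogonal — tr(rho(e_A) rho(e_B)^-1) = 4 if A = B and 0 otherwise — and rho(e_A)^-1 = (e_A)^2 * rho(e_A) with (e_A)^2 = +1 or -1, so the coefficient of e_A in the preimage is (e_A)^2 * tr(M rho(e_A))/4.
Nonzero projections over blades of grade <= 2: e_{3}: (e_{3})^2 = -1, tr(M rho(e_{3})) = 8, coefficient -2; e_{4}: (e_{4})^2 = -1, tr(M rho(e_{4})) = \frac{36}{5}, coefficient -\frac{9}{5}. Every other blade of grade <= 2 projects to 0.
Answer: -2 e_{3} - \frac{9}{5} e_{4}


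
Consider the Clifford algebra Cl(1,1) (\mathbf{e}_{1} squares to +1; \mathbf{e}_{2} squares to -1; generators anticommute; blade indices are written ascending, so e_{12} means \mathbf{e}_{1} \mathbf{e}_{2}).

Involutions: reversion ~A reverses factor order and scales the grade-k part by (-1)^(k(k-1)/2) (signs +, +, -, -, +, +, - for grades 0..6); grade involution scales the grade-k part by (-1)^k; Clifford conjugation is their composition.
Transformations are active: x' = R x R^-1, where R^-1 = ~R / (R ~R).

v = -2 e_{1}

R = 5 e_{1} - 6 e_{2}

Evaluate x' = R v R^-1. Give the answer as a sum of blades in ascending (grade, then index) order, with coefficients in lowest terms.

~R = 5 e_{1} - 6 e_{2}, and R ~R = -11, so R^-1 = ~R / (-11).
R v = -10 - 12 e_{12}
Answer: \frac{122}{11} e_{1} - \frac{120}{11} e_{2}


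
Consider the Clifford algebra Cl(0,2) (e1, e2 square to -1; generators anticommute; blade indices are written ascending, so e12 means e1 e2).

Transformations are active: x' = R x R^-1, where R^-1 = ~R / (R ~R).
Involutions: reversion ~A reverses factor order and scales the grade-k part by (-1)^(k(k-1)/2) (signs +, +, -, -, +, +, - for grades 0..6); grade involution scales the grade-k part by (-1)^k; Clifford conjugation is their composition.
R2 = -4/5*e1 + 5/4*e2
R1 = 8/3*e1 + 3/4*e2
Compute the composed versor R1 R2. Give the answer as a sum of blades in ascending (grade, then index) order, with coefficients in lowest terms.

Distribute over the terms of R1 (each basis-blade product reordered to ascending indices, repeated generators contracted through their squares):
(8/3*e1) R2 = 32/15 + 10/3*e12
(3/4*e2) R2 = -15/16 + 3/5*e12
Summing the partial products and collecting blades:
Answer: 287/240 + 59/15*e12
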